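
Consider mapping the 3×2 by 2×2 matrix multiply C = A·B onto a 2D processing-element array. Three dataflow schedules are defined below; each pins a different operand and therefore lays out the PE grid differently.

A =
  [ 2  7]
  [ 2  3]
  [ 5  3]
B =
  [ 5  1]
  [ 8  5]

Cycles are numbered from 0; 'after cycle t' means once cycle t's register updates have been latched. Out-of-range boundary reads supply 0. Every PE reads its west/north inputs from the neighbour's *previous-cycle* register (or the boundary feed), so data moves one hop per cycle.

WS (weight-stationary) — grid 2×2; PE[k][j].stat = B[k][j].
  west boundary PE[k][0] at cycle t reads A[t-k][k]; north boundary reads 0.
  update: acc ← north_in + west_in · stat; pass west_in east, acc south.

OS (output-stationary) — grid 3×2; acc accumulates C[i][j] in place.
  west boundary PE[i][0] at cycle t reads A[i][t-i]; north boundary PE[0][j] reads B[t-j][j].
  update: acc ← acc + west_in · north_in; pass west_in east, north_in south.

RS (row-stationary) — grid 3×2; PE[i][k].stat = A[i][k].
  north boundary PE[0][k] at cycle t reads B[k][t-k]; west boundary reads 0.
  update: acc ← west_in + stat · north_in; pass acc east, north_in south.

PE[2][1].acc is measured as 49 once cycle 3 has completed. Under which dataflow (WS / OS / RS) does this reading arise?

dataflow = RS

WS (2×2): PE[2][1] does not exist.
Under OS (3×2), PE[2][1]:
  after 0 — PE[2][1] acc=0, pass-E 0, pass-S 0
  after 1 — PE[2][1] acc=0, pass-E 0, pass-S 0
  after 2 — PE[2][1] acc=0, pass-E 0, pass-S 0
  after 3 — PE[2][1] acc=5, pass-E 5, pass-S 1
Under RS (3×2), PE[2][1]:
  after 0 — PE[2][1] acc=0, pass-E 0, pass-S 0
  after 1 — PE[2][1] acc=0, pass-E 0, pass-S 0
  after 2 — PE[2][1] acc=0, pass-E 0, pass-S 0
  after 3 — PE[2][1] acc=49, pass-E 49, pass-S 8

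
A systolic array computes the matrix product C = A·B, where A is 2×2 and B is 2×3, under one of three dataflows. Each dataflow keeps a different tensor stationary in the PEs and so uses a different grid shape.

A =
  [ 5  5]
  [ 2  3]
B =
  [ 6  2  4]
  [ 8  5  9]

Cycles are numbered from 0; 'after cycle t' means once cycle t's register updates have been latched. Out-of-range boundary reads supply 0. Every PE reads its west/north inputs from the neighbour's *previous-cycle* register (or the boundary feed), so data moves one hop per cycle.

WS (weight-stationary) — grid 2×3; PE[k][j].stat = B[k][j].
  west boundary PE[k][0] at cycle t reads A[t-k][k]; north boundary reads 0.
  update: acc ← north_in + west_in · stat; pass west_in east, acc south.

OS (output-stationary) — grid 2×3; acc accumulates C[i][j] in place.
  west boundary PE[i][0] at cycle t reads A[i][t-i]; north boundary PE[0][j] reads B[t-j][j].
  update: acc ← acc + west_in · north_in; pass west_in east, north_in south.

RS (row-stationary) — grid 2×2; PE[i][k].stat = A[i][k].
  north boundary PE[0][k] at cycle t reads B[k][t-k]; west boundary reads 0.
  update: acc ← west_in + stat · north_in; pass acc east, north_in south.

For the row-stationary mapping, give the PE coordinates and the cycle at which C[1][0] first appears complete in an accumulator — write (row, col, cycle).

(row, col, cycle) = (1, 1, 2)

RS: C[1][0] accumulates in PE[1][1]:
  [0] (1,1) acc=0 (h:0 v:0)
  [1] (1,1) acc=0 (h:0 v:0)
  [2] (1,1) acc=36 (h:36 v:8)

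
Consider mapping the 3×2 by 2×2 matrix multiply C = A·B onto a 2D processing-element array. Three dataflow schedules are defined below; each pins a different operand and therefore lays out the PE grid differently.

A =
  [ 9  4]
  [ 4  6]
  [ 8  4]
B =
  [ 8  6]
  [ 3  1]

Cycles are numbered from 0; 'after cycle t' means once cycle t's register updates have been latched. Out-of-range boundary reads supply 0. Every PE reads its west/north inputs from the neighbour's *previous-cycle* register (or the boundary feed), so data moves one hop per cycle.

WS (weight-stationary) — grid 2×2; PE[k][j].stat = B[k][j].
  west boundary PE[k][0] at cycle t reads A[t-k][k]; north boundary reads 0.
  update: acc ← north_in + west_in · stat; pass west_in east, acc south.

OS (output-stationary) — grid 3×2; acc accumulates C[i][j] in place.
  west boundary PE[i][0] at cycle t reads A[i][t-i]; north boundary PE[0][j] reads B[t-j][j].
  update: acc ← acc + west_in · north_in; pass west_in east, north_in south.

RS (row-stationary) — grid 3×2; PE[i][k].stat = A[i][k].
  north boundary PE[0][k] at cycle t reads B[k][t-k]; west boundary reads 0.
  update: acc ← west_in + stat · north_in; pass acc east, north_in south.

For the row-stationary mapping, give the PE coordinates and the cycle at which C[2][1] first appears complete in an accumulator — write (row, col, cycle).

(row, col, cycle) = (2, 1, 4)

RS: C[2][1] accumulates in PE[2][1]:
  t=0 PE[2][1]: acc=0 h=0 v=0
  t=1 PE[2][1]: acc=0 h=0 v=0
  t=2 PE[2][1]: acc=0 h=0 v=0
  t=3 PE[2][1]: acc=76 h=76 v=3
  t=4 PE[2][1]: acc=52 h=52 v=1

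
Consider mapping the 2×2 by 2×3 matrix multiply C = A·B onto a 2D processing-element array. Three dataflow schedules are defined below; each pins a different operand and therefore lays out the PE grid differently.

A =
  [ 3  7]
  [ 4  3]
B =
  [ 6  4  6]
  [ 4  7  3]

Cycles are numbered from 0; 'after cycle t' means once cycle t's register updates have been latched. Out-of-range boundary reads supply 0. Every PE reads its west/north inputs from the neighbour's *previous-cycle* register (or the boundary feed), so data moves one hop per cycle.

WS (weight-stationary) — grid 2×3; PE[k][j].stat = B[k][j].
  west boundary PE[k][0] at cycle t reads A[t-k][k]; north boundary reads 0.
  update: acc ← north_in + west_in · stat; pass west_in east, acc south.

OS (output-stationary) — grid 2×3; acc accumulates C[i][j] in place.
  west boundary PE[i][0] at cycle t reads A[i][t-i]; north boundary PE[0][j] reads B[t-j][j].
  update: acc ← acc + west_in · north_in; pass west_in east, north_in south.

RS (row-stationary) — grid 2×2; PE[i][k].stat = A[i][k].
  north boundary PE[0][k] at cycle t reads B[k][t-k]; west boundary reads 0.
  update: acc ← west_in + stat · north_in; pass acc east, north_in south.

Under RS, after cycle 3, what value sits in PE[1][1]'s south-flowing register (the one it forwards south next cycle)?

RS on a 2×2 grid — tracing PE[1][1] and its feeders:
  step 0 · PE0,1: acc=0; fwd→0 fwd↓0
  step 0 · PE1,0: acc=0; fwd→0 fwd↓0
  step 0 · PE1,1: acc=0; fwd→0 fwd↓0
  step 1 · PE0,1: acc=46; fwd→46 fwd↓4
  step 1 · PE1,0: acc=24; fwd→24 fwd↓6
  step 1 · PE1,1: acc=0; fwd→0 fwd↓0
  step 2 · PE0,1: acc=61; fwd→61 fwd↓7
  step 2 · PE1,0: acc=16; fwd→16 fwd↓4
  step 2 · PE1,1: acc=36; fwd→36 fwd↓4
  step 3 · PE0,1: acc=39; fwd→39 fwd↓3
  step 3 · PE1,0: acc=24; fwd→24 fwd↓6
  step 3 · PE1,1: acc=37; fwd→37 fwd↓7

register = 7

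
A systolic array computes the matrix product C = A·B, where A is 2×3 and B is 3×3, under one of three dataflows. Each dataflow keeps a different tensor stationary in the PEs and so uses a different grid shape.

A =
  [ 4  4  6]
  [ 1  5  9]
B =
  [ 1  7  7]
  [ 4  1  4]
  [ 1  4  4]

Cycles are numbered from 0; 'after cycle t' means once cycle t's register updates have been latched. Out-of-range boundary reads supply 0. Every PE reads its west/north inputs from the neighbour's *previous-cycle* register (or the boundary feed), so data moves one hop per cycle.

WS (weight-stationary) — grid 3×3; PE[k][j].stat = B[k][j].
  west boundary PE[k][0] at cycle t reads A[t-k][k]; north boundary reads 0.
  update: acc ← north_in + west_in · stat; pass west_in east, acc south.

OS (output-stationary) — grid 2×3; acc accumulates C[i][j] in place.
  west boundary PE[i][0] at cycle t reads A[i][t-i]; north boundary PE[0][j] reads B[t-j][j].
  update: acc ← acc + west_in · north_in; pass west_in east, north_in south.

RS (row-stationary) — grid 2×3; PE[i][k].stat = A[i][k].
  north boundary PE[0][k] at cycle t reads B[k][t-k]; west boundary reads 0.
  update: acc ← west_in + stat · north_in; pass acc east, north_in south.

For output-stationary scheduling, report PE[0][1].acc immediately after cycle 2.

OS (2×3). Following PE[0][1] plus its west/north inputs:
  0: (0,0).acc=4  regs=<4,1>
  0: (0,1).acc=0  regs=<0,0>
  1: (0,0).acc=20  regs=<4,4>
  1: (0,1).acc=28  regs=<4,7>
  2: (0,0).acc=26  regs=<6,1>
  2: (0,1).acc=32  regs=<4,1>

PE[0][1].acc = 32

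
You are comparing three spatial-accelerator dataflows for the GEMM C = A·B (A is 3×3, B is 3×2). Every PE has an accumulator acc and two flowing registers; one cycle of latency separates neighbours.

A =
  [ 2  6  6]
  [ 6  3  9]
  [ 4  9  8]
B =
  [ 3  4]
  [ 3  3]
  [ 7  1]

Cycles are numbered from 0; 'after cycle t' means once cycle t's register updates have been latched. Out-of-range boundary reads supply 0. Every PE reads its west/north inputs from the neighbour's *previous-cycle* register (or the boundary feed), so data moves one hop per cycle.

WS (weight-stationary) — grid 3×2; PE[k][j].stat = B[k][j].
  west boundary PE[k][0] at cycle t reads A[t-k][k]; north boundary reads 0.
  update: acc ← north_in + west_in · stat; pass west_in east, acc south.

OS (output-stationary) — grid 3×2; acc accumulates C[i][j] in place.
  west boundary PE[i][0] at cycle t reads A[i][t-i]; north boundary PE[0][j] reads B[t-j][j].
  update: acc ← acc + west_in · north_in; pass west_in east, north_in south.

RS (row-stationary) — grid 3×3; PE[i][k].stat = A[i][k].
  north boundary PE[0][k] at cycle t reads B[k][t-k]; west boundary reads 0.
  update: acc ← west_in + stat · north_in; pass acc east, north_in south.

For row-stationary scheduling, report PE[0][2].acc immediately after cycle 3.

PE[0][2].acc = 32

RS 3×3: PE[0][2] cycle-by-cycle (with neighbour feeds):
  step 0 · PE0,1: acc=0; fwd→0 fwd↓0
  step 0 · PE0,2: acc=0; fwd→0 fwd↓0
  step 1 · PE0,1: acc=24; fwd→24 fwd↓3
  step 1 · PE0,2: acc=0; fwd→0 fwd↓0
  step 2 · PE0,1: acc=26; fwd→26 fwd↓3
  step 2 · PE0,2: acc=66; fwd→66 fwd↓7
  step 3 · PE0,1: acc=0; fwd→0 fwd↓0
  step 3 · PE0,2: acc=32; fwd→32 fwd↓1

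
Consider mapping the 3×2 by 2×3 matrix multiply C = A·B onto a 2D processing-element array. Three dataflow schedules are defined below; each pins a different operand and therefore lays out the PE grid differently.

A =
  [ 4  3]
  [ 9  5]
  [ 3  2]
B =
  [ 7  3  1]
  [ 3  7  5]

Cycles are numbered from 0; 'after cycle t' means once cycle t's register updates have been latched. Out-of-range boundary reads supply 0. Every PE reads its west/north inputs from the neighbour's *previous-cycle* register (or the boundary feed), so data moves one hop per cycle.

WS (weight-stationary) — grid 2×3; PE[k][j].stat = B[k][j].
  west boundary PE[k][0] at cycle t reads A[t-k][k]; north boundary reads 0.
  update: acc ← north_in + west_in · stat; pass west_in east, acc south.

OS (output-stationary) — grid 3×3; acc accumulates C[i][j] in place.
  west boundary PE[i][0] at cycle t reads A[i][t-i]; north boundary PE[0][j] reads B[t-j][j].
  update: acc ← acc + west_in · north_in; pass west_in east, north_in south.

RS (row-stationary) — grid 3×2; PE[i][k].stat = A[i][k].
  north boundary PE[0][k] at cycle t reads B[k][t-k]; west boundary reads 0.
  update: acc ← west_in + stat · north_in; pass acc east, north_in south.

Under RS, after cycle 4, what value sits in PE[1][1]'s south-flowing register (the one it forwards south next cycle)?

RS on a 3×2 grid — tracing PE[1][1] and its feeders:
  0: (0,1).acc=0  regs=<0,0>
  0: (1,0).acc=0  regs=<0,0>
  0: (1,1).acc=0  regs=<0,0>
  1: (0,1).acc=37  regs=<37,3>
  1: (1,0).acc=63  regs=<63,7>
  1: (1,1).acc=0  regs=<0,0>
  2: (0,1).acc=33  regs=<33,7>
  2: (1,0).acc=27  regs=<27,3>
  2: (1,1).acc=78  regs=<78,3>
  3: (0,1).acc=19  regs=<19,5>
  3: (1,0).acc=9  regs=<9,1>
  3: (1,1).acc=62  regs=<62,7>
  4: (0,1).acc=0  regs=<0,0>
  4: (1,0).acc=0  regs=<0,0>
  4: (1,1).acc=34  regs=<34,5>

register = 5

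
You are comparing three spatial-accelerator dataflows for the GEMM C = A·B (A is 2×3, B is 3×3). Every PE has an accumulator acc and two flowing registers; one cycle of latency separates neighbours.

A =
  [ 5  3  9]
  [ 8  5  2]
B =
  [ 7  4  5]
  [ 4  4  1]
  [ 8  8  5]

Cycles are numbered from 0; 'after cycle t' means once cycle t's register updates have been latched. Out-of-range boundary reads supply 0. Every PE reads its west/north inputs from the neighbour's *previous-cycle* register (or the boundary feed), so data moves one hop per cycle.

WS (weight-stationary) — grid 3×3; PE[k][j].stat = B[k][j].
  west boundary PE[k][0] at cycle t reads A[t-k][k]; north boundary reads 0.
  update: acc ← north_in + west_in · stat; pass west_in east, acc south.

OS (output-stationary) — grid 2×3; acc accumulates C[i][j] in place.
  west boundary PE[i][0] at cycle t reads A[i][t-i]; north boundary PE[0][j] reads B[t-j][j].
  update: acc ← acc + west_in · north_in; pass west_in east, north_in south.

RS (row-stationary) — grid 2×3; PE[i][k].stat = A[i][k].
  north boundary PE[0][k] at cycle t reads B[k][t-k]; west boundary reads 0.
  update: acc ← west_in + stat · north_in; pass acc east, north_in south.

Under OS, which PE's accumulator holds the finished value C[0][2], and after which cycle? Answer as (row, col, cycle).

(row, col, cycle) = (0, 2, 4)

OS — PE[0][2] is where C[0][2] collects:
  after 0 — PE[0][2] acc=0, pass-E 0, pass-S 0
  after 1 — PE[0][2] acc=0, pass-E 0, pass-S 0
  after 2 — PE[0][2] acc=25, pass-E 5, pass-S 5
  after 3 — PE[0][2] acc=28, pass-E 3, pass-S 1
  after 4 — PE[0][2] acc=73, pass-E 9, pass-S 5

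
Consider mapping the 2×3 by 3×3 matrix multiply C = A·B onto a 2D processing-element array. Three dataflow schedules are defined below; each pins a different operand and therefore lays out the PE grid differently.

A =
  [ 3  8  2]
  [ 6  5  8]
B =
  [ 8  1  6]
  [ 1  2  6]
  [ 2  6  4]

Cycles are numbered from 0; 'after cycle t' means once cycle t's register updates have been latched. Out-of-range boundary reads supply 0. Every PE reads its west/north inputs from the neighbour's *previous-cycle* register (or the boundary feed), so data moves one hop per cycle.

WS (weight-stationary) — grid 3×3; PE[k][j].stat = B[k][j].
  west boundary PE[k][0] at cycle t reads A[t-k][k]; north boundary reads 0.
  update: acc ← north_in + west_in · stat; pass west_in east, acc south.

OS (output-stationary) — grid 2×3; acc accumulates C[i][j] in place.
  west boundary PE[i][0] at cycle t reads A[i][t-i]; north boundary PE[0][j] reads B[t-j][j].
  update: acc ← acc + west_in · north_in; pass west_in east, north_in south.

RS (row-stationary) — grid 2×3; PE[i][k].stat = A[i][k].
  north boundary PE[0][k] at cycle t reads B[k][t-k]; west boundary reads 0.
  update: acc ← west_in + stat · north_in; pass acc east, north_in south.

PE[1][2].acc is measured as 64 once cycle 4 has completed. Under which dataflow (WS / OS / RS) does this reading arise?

dataflow = RS

WS (3×3 grid), PE[1][2]:
  step 0 · PE1,2: acc=0; fwd→0 fwd↓0
  step 1 · PE1,2: acc=0; fwd→0 fwd↓0
  step 2 · PE1,2: acc=0; fwd→0 fwd↓0
  step 3 · PE1,2: acc=66; fwd→8 fwd↓66
  step 4 · PE1,2: acc=66; fwd→5 fwd↓66
OS (2×3 grid), PE[1][2]:
  step 0 · PE1,2: acc=0; fwd→0 fwd↓0
  step 1 · PE1,2: acc=0; fwd→0 fwd↓0
  step 2 · PE1,2: acc=0; fwd→0 fwd↓0
  step 3 · PE1,2: acc=36; fwd→6 fwd↓6
  step 4 · PE1,2: acc=66; fwd→5 fwd↓6
RS (2×3 grid), PE[1][2]:
  step 0 · PE1,2: acc=0; fwd→0 fwd↓0
  step 1 · PE1,2: acc=0; fwd→0 fwd↓0
  step 2 · PE1,2: acc=0; fwd→0 fwd↓0
  step 3 · PE1,2: acc=69; fwd→69 fwd↓2
  step 4 · PE1,2: acc=64; fwd→64 fwd↓6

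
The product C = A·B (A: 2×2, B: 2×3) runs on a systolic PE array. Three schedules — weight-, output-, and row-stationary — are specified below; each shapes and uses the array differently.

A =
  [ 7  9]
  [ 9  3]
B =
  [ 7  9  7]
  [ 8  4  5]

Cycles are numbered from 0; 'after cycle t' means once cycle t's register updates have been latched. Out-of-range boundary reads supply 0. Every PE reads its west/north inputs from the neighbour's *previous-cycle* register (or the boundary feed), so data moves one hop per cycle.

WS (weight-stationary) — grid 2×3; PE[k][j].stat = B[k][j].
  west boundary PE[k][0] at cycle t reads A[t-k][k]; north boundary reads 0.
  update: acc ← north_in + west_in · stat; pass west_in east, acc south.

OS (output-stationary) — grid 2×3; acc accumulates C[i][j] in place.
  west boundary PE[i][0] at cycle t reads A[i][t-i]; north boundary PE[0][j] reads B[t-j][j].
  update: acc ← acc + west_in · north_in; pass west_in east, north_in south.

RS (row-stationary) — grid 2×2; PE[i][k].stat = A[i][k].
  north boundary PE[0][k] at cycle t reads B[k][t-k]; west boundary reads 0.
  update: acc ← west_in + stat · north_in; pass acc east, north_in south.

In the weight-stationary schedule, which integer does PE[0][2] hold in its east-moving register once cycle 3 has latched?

register = 9

WS on a 2×3 grid — tracing PE[0][2] and its feeders:
  step 0 · PE0,1: acc=0; fwd→0 fwd↓0
  step 0 · PE0,2: acc=0; fwd→0 fwd↓0
  step 1 · PE0,1: acc=63; fwd→7 fwd↓63
  step 1 · PE0,2: acc=0; fwd→0 fwd↓0
  step 2 · PE0,1: acc=81; fwd→9 fwd↓81
  step 2 · PE0,2: acc=49; fwd→7 fwd↓49
  step 3 · PE0,1: acc=0; fwd→0 fwd↓0
  step 3 · PE0,2: acc=63; fwd→9 fwd↓63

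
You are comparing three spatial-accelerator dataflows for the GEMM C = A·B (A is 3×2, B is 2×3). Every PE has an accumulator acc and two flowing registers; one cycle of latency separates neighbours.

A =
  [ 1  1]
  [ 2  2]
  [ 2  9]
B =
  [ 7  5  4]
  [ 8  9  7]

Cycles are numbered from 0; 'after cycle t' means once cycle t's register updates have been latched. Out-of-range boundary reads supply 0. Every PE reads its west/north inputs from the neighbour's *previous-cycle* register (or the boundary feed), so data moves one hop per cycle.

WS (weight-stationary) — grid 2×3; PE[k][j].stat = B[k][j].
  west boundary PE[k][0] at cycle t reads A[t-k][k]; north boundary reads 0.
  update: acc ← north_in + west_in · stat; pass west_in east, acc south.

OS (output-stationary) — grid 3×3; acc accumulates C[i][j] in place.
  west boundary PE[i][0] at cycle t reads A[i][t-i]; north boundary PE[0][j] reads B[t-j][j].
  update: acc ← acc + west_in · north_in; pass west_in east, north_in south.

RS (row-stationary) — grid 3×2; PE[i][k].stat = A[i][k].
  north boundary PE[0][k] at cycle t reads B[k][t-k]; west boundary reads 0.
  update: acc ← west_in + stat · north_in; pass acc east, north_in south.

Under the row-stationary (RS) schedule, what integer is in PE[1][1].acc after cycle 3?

PE[1][1].acc = 28

RS (3×2). Following PE[1][1] plus its west/north inputs:
  cycle 0: PE[0][1] → acc 0, east 0, south 0
  cycle 0: PE[1][0] → acc 0, east 0, south 0
  cycle 0: PE[1][1] → acc 0, east 0, south 0
  cycle 1: PE[0][1] → acc 15, east 15, south 8
  cycle 1: PE[1][0] → acc 14, east 14, south 7
  cycle 1: PE[1][1] → acc 0, east 0, south 0
  cycle 2: PE[0][1] → acc 14, east 14, south 9
  cycle 2: PE[1][0] → acc 10, east 10, south 5
  cycle 2: PE[1][1] → acc 30, east 30, south 8
  cycle 3: PE[0][1] → acc 11, east 11, south 7
  cycle 3: PE[1][0] → acc 8, east 8, south 4
  cycle 3: PE[1][1] → acc 28, east 28, south 9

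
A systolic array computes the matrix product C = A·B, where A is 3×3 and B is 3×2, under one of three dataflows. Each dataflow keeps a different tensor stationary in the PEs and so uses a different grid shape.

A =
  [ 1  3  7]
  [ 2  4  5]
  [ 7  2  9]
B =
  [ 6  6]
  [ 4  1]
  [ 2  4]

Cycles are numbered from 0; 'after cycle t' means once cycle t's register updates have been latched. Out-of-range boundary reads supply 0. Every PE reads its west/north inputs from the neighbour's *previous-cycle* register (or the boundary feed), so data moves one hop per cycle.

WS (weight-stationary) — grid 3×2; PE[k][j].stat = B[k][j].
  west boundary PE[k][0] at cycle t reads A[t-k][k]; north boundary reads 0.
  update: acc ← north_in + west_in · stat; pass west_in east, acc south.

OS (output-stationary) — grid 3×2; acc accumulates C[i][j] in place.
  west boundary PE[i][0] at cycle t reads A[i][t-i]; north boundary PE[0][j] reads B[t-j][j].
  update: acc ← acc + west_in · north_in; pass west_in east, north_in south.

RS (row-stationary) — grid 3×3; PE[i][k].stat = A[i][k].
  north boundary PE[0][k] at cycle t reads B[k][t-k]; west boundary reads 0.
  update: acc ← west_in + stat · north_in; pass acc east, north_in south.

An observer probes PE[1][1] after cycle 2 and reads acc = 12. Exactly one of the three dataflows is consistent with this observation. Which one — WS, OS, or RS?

dataflow = OS

— WS: 3×2; PE[1][1] trace:
  [0] (1,1) acc=0 (h:0 v:0)
  [1] (1,1) acc=0 (h:0 v:0)
  [2] (1,1) acc=9 (h:3 v:9)
— OS: 3×2; PE[1][1] trace:
  [0] (1,1) acc=0 (h:0 v:0)
  [1] (1,1) acc=0 (h:0 v:0)
  [2] (1,1) acc=12 (h:2 v:6)
— RS: 3×3; PE[1][1] trace:
  [0] (1,1) acc=0 (h:0 v:0)
  [1] (1,1) acc=0 (h:0 v:0)
  [2] (1,1) acc=28 (h:28 v:4)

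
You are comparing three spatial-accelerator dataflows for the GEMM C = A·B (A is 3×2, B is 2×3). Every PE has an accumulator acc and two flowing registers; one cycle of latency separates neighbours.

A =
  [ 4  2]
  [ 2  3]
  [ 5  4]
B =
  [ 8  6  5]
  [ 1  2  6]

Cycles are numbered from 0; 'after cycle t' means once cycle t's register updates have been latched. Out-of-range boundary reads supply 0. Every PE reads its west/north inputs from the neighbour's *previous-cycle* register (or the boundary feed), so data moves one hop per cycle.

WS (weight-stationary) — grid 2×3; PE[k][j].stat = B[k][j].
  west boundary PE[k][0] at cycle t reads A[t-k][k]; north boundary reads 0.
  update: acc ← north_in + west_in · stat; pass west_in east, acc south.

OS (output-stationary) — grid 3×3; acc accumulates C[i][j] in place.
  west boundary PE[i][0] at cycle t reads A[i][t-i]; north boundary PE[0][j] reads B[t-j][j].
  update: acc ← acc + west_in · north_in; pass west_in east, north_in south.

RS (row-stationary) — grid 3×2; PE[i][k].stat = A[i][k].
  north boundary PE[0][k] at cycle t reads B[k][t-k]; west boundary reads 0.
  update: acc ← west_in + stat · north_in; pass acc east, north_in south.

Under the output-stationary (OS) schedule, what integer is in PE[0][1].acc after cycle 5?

Tracing OS — 3×3 array, target PE[0][1]:
  cycle 0: PE[0][0] → acc 32, east 4, south 8
  cycle 0: PE[0][1] → acc 0, east 0, south 0
  cycle 1: PE[0][0] → acc 34, east 2, south 1
  cycle 1: PE[0][1] → acc 24, east 4, south 6
  cycle 2: PE[0][0] → acc 34, east 0, south 0
  cycle 2: PE[0][1] → acc 28, east 2, south 2
  cycle 3: PE[0][0] → acc 34, east 0, south 0
  cycle 3: PE[0][1] → acc 28, east 0, south 0
  cycle 4: PE[0][0] → acc 34, east 0, south 0
  cycle 4: PE[0][1] → acc 28, east 0, south 0
  cycle 5: PE[0][0] → acc 34, east 0, south 0
  cycle 5: PE[0][1] → acc 28, east 0, south 0

PE[0][1].acc = 28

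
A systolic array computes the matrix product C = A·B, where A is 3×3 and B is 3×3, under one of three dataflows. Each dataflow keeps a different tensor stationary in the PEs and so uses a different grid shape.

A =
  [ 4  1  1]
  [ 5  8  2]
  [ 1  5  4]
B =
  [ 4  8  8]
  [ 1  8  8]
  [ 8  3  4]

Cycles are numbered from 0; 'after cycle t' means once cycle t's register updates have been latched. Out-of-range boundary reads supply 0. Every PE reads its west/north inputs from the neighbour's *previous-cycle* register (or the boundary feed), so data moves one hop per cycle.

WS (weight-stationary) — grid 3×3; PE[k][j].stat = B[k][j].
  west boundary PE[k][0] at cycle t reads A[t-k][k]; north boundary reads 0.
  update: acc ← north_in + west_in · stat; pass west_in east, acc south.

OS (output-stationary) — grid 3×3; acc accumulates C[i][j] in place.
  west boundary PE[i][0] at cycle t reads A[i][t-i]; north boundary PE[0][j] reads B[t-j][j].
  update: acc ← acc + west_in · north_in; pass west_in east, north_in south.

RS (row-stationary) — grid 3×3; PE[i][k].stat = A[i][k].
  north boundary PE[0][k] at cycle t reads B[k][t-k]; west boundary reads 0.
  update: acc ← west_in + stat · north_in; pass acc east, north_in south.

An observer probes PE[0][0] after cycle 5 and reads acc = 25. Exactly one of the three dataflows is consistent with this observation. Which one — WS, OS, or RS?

WS (3×3 grid), PE[0][0]:
  c0 r0c0: 16 / 4 / 16
  c1 r0c0: 20 / 5 / 20
  c2 r0c0: 4 / 1 / 4
  c3 r0c0: 0 / 0 / 0
  c4 r0c0: 0 / 0 / 0
  c5 r0c0: 0 / 0 / 0
OS (3×3 grid), PE[0][0]:
  c0 r0c0: 16 / 4 / 4
  c1 r0c0: 17 / 1 / 1
  c2 r0c0: 25 / 1 / 8
  c3 r0c0: 25 / 0 / 0
  c4 r0c0: 25 / 0 / 0
  c5 r0c0: 25 / 0 / 0
RS (3×3 grid), PE[0][0]:
  c0 r0c0: 16 / 16 / 4
  c1 r0c0: 32 / 32 / 8
  c2 r0c0: 32 / 32 / 8
  c3 r0c0: 0 / 0 / 0
  c4 r0c0: 0 / 0 / 0
  c5 r0c0: 0 / 0 / 0

dataflow = OS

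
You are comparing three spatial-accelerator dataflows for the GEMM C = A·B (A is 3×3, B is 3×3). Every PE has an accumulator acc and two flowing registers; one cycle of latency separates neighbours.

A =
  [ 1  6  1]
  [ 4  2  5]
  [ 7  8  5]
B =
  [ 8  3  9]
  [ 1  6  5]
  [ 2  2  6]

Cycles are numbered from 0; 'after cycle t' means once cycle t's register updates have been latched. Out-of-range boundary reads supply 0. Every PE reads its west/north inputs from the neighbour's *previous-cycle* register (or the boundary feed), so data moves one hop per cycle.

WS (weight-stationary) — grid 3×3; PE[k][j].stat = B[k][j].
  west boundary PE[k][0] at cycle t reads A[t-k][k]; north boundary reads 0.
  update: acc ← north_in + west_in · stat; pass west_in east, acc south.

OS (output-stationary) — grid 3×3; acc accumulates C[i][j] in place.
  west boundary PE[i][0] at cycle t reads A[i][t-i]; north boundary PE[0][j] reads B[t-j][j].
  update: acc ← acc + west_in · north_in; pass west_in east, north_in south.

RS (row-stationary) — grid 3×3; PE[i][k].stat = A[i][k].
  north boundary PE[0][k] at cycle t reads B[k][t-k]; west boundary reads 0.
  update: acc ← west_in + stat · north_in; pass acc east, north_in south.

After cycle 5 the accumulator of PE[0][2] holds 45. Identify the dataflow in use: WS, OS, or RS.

dataflow = OS

Under WS (3×3), PE[0][2]:
  @0  [0,2]  acc 0  |  →0  ↓0
  @1  [0,2]  acc 0  |  →0  ↓0
  @2  [0,2]  acc 9  |  →1  ↓9
  @3  [0,2]  acc 36  |  →4  ↓36
  @4  [0,2]  acc 63  |  →7  ↓63
  @5  [0,2]  acc 0  |  →0  ↓0
Under OS (3×3), PE[0][2]:
  @0  [0,2]  acc 0  |  →0  ↓0
  @1  [0,2]  acc 0  |  →0  ↓0
  @2  [0,2]  acc 9  |  →1  ↓9
  @3  [0,2]  acc 39  |  →6  ↓5
  @4  [0,2]  acc 45  |  →1  ↓6
  @5  [0,2]  acc 45  |  →0  ↓0
Under RS (3×3), PE[0][2]:
  @0  [0,2]  acc 0  |  →0  ↓0
  @1  [0,2]  acc 0  |  →0  ↓0
  @2  [0,2]  acc 16  |  →16  ↓2
  @3  [0,2]  acc 41  |  →41  ↓2
  @4  [0,2]  acc 45  |  →45  ↓6
  @5  [0,2]  acc 0  |  →0  ↓0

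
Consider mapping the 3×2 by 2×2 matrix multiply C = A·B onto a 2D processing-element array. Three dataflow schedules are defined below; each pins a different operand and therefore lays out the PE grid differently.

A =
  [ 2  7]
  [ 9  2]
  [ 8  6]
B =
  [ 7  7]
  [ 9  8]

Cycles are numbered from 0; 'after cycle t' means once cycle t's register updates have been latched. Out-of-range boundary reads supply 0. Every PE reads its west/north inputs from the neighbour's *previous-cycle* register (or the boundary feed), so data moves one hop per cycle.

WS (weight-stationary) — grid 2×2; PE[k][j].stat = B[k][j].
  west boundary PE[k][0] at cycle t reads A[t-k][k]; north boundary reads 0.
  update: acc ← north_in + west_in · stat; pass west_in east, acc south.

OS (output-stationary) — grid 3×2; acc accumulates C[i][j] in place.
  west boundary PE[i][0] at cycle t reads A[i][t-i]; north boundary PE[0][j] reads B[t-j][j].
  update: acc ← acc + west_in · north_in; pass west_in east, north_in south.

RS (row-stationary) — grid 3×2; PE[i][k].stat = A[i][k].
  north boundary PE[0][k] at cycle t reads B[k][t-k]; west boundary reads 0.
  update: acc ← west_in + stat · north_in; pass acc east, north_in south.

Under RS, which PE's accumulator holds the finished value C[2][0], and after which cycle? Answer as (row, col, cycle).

RS — PE[2][1] is where C[2][0] collects:
  t=0 PE[2][1]: acc=0 h=0 v=0
  t=1 PE[2][1]: acc=0 h=0 v=0
  t=2 PE[2][1]: acc=0 h=0 v=0
  t=3 PE[2][1]: acc=110 h=110 v=9

(row, col, cycle) = (2, 1, 3)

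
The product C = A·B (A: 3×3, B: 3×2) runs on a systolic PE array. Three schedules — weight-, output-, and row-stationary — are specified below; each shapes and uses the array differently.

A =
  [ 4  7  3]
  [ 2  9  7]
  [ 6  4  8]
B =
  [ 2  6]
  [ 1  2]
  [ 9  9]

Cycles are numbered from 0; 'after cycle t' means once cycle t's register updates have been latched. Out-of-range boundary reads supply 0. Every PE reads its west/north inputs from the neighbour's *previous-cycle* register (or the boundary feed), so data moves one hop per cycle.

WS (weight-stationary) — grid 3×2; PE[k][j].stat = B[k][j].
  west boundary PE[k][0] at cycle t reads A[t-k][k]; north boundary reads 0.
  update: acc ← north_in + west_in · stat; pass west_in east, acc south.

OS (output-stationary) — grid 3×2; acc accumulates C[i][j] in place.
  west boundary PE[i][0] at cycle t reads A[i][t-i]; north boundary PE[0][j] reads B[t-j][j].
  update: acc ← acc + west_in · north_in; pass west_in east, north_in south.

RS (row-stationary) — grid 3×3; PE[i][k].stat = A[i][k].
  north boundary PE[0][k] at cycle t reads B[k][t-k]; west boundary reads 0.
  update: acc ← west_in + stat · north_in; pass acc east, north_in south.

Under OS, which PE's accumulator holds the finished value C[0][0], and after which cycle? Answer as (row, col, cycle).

OS — PE[0][0] is where C[0][0] collects:
  step 0 · PE0,0: acc=8; fwd→4 fwd↓2
  step 1 · PE0,0: acc=15; fwd→7 fwd↓1
  step 2 · PE0,0: acc=42; fwd→3 fwd↓9

(row, col, cycle) = (0, 0, 2)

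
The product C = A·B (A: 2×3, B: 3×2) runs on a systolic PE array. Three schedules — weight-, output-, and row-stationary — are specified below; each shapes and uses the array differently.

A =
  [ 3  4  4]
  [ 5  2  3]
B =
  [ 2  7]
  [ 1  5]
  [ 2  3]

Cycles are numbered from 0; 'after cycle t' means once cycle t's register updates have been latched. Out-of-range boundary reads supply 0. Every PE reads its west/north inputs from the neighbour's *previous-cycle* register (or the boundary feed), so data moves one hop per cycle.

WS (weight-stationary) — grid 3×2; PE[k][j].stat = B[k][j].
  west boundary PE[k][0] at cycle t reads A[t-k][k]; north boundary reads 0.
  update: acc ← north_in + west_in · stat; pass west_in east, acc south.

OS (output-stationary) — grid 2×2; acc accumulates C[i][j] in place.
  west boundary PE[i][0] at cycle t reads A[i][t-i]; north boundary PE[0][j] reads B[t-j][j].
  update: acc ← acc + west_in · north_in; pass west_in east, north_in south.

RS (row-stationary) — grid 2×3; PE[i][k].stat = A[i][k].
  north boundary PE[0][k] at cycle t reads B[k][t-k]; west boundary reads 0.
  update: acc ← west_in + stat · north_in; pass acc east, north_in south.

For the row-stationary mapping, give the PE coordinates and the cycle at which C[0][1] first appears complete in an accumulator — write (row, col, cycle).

(row, col, cycle) = (0, 2, 3)

RS: C[0][1] accumulates in PE[0][2]:
  @0  [0,2]  acc 0  |  →0  ↓0
  @1  [0,2]  acc 0  |  →0  ↓0
  @2  [0,2]  acc 18  |  →18  ↓2
  @3  [0,2]  acc 53  |  →53  ↓3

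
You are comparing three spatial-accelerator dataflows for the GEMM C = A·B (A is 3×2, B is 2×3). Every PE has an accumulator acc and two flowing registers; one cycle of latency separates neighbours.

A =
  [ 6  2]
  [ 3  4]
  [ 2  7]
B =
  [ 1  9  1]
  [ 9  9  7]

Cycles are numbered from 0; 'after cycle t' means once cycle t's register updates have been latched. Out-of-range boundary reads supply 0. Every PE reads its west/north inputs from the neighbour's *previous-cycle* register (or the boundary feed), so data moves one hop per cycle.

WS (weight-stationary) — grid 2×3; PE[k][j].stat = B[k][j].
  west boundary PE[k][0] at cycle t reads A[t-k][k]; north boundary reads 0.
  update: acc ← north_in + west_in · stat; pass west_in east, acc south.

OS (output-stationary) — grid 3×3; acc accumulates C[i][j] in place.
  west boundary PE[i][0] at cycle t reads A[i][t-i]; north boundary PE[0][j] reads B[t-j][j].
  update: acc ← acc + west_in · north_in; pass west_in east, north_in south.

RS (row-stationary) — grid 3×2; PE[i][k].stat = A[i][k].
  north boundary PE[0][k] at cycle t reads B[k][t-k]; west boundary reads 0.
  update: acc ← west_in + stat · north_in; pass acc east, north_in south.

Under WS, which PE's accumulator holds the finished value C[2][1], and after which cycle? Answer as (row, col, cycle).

WS: C[2][1] accumulates in PE[1][1]:
  t=0 PE[1][1]: acc=0 h=0 v=0
  t=1 PE[1][1]: acc=0 h=0 v=0
  t=2 PE[1][1]: acc=72 h=2 v=72
  t=3 PE[1][1]: acc=63 h=4 v=63
  t=4 PE[1][1]: acc=81 h=7 v=81

(row, col, cycle) = (1, 1, 4)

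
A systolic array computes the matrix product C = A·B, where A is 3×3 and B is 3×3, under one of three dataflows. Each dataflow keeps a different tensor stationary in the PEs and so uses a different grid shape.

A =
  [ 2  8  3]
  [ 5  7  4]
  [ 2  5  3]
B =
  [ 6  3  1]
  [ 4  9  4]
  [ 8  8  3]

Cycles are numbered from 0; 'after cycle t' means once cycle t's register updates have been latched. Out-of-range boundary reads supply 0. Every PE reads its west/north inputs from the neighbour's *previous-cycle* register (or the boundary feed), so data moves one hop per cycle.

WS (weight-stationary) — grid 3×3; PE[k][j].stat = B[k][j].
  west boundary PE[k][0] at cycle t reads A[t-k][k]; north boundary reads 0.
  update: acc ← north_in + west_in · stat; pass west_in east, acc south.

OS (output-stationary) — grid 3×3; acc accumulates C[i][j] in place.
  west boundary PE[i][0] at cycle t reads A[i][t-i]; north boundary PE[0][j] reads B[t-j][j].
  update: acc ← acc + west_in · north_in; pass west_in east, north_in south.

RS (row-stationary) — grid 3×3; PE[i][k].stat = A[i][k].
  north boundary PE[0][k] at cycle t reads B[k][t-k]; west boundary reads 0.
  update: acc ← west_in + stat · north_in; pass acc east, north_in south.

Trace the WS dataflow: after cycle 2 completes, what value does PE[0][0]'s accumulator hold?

PE[0][0].acc = 12

Tracing WS — 3×3 array, target PE[0][0]:
  cycle 0: PE[0][0] → acc 12, east 2, south 12
  cycle 1: PE[0][0] → acc 30, east 5, south 30
  cycle 2: PE[0][0] → acc 12, east 2, south 12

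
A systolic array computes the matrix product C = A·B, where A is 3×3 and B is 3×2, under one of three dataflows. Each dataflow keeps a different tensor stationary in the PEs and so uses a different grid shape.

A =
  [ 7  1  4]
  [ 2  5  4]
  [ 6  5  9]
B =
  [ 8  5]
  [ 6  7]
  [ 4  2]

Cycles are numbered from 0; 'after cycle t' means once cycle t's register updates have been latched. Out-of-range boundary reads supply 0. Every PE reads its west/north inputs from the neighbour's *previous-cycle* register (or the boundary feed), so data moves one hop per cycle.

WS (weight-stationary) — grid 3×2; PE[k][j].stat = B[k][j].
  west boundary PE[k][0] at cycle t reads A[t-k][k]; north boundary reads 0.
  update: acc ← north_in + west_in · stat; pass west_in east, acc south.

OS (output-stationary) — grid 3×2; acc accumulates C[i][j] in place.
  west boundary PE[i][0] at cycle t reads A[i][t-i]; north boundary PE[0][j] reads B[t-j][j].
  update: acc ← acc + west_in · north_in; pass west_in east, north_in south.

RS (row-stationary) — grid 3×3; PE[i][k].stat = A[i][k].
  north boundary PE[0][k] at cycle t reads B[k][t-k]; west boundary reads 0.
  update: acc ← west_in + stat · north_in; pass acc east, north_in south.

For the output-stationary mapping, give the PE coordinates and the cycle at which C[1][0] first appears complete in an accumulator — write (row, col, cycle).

(row, col, cycle) = (1, 0, 3)

Under OS, C[1][0] lands at PE[1][0]:
  0: (1,0).acc=0  regs=<0,0>
  1: (1,0).acc=16  regs=<2,8>
  2: (1,0).acc=46  regs=<5,6>
  3: (1,0).acc=62  regs=<4,4>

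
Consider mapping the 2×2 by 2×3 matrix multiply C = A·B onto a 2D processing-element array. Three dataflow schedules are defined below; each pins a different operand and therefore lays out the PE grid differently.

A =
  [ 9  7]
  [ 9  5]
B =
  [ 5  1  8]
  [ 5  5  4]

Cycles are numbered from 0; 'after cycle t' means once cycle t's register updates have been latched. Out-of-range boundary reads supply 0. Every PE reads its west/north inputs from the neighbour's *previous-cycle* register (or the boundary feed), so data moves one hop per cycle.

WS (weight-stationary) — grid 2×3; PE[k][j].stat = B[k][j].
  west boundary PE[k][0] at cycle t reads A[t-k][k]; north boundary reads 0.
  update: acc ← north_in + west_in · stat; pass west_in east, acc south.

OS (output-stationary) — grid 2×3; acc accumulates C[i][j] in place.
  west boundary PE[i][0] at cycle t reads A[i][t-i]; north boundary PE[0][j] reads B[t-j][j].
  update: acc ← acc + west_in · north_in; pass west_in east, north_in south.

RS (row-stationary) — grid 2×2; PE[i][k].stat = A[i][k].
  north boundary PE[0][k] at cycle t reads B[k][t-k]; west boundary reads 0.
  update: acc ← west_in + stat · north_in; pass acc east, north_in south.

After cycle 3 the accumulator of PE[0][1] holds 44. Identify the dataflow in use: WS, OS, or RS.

WS (2×3 grid), PE[0][1]:
  t=0 PE[0][1]: acc=0 h=0 v=0
  t=1 PE[0][1]: acc=9 h=9 v=9
  t=2 PE[0][1]: acc=9 h=9 v=9
  t=3 PE[0][1]: acc=0 h=0 v=0
OS (2×3 grid), PE[0][1]:
  t=0 PE[0][1]: acc=0 h=0 v=0
  t=1 PE[0][1]: acc=9 h=9 v=1
  t=2 PE[0][1]: acc=44 h=7 v=5
  t=3 PE[0][1]: acc=44 h=0 v=0
RS (2×2 grid), PE[0][1]:
  t=0 PE[0][1]: acc=0 h=0 v=0
  t=1 PE[0][1]: acc=80 h=80 v=5
  t=2 PE[0][1]: acc=44 h=44 v=5
  t=3 PE[0][1]: acc=100 h=100 v=4

dataflow = OS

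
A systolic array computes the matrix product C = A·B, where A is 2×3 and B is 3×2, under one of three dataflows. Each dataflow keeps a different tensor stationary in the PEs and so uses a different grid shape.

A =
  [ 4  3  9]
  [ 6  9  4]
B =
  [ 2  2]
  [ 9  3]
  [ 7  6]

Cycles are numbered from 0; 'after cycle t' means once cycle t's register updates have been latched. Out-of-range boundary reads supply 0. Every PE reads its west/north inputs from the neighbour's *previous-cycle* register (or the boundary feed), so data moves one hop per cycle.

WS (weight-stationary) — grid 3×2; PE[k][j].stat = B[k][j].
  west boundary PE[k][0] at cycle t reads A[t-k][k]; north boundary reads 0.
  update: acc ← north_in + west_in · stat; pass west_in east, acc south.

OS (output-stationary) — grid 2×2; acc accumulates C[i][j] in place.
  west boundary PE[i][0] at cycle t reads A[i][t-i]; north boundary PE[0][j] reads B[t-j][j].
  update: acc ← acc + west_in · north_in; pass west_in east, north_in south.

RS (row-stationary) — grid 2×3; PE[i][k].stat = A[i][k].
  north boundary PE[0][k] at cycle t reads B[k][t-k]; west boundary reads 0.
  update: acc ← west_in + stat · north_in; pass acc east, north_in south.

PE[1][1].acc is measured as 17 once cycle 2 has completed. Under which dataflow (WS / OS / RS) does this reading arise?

dataflow = WS

WS (3×2 grid), PE[1][1]:
  0: (1,1).acc=0  regs=<0,0>
  1: (1,1).acc=0  regs=<0,0>
  2: (1,1).acc=17  regs=<3,17>
OS (2×2 grid), PE[1][1]:
  0: (1,1).acc=0  regs=<0,0>
  1: (1,1).acc=0  regs=<0,0>
  2: (1,1).acc=12  regs=<6,2>
RS (2×3 grid), PE[1][1]:
  0: (1,1).acc=0  regs=<0,0>
  1: (1,1).acc=0  regs=<0,0>
  2: (1,1).acc=93  regs=<93,9>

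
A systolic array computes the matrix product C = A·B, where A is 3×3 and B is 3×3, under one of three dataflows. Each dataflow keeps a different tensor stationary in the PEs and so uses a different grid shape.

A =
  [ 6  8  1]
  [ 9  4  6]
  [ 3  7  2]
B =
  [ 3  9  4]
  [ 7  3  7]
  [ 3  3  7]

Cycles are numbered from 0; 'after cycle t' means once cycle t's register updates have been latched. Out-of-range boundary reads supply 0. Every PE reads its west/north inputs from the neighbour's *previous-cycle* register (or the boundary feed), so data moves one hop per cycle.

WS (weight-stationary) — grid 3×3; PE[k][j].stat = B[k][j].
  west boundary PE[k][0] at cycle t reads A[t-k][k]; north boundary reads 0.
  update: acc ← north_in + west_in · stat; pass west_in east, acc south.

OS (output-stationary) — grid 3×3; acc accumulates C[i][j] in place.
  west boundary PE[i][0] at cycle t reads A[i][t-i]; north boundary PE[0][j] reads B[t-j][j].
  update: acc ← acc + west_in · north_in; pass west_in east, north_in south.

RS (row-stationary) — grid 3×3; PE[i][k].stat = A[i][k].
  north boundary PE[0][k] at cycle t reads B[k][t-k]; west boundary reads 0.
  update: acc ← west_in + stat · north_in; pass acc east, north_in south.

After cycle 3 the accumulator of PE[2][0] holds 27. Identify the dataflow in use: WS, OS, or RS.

Under WS (3×3), PE[2][0]:
  [0] (2,0) acc=0 (h:0 v:0)
  [1] (2,0) acc=0 (h:0 v:0)
  [2] (2,0) acc=77 (h:1 v:77)
  [3] (2,0) acc=73 (h:6 v:73)
Under OS (3×3), PE[2][0]:
  [0] (2,0) acc=0 (h:0 v:0)
  [1] (2,0) acc=0 (h:0 v:0)
  [2] (2,0) acc=9 (h:3 v:3)
  [3] (2,0) acc=58 (h:7 v:7)
Under RS (3×3), PE[2][0]:
  [0] (2,0) acc=0 (h:0 v:0)
  [1] (2,0) acc=0 (h:0 v:0)
  [2] (2,0) acc=9 (h:9 v:3)
  [3] (2,0) acc=27 (h:27 v:9)

dataflow = RS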